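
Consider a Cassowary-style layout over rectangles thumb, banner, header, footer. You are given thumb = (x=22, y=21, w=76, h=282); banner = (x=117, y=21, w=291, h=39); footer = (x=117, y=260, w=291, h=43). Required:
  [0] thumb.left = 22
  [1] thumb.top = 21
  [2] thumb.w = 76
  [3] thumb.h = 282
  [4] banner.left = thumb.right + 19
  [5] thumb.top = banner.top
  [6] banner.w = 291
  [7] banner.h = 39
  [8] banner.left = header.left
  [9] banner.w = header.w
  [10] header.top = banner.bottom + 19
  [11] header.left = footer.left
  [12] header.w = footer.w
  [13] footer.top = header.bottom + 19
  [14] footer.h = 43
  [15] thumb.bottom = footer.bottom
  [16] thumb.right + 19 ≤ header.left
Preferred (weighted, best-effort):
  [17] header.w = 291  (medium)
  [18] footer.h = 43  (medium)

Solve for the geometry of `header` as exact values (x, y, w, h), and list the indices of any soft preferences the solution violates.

header = (x=117, y=79, w=291, h=162)
violated soft preferences: none

1. header.x = 117  [banner.left = header.left]
2. header.w = 291  [banner.w = header.w]
3. header.y = 79  [header.top = banner.bottom + 19]
4. header.h = 162  [footer.top = header.bottom + 19]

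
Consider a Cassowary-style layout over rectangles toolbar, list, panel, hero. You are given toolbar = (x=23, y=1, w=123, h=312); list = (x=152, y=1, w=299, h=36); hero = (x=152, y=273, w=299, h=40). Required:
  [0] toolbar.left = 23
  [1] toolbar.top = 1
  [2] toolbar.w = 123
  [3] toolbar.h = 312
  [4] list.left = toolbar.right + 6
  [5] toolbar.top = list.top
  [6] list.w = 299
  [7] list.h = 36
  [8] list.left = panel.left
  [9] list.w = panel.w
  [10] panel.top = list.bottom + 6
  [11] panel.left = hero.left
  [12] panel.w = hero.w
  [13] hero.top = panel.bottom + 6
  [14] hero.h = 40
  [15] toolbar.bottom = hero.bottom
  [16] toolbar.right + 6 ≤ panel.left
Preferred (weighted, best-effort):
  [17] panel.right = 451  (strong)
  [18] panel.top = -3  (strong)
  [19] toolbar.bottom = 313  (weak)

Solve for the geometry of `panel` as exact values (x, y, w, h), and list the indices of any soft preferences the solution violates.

1. panel.x = 152  [list.left = panel.left]
2. panel.w = 299  [list.w = panel.w]
3. panel.y = 43  [panel.top = list.bottom + 6]
4. panel.h = 224  [hero.top = panel.bottom + 6]

panel = (x=152, y=43, w=299, h=224)
violated soft preferences: 18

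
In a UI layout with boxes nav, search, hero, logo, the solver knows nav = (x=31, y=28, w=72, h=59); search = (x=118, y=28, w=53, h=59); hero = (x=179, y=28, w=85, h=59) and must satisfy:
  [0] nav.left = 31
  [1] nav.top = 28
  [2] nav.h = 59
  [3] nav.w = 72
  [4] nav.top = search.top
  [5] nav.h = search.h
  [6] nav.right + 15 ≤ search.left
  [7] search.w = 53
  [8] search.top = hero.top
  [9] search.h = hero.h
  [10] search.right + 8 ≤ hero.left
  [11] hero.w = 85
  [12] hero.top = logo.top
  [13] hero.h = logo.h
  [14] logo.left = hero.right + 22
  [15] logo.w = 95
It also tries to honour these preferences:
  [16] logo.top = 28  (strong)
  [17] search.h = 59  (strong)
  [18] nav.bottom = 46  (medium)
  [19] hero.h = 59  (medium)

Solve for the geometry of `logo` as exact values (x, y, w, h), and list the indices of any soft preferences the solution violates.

1. logo.y = 28  [hero.top = logo.top]
2. logo.h = 59  [hero.h = logo.h]
3. logo.x = 286  [logo.left = hero.right + 22]
4. logo.w = 95  [logo.w = 95]

logo = (x=286, y=28, w=95, h=59)
violated soft preferences: 18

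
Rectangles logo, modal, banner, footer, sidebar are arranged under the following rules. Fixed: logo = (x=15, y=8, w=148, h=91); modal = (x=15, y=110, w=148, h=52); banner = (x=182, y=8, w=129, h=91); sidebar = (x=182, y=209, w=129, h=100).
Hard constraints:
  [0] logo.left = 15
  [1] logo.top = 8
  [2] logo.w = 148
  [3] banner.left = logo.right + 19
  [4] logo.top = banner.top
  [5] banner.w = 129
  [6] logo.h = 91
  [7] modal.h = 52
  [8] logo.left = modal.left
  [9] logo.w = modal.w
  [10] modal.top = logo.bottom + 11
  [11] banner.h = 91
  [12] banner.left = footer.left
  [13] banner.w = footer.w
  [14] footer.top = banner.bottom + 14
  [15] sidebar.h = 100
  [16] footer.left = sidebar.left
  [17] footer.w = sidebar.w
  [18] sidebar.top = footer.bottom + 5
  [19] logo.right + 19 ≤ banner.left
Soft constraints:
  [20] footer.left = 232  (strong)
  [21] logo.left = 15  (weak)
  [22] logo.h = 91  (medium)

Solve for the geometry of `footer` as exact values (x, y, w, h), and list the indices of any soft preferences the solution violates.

footer = (x=182, y=113, w=129, h=91)
violated soft preferences: 20

1. footer.x = 182  [banner.left = footer.left]
2. footer.w = 129  [banner.w = footer.w]
3. footer.y = 113  [footer.top = banner.bottom + 14]
4. footer.h = 91  [sidebar.top = footer.bottom + 5]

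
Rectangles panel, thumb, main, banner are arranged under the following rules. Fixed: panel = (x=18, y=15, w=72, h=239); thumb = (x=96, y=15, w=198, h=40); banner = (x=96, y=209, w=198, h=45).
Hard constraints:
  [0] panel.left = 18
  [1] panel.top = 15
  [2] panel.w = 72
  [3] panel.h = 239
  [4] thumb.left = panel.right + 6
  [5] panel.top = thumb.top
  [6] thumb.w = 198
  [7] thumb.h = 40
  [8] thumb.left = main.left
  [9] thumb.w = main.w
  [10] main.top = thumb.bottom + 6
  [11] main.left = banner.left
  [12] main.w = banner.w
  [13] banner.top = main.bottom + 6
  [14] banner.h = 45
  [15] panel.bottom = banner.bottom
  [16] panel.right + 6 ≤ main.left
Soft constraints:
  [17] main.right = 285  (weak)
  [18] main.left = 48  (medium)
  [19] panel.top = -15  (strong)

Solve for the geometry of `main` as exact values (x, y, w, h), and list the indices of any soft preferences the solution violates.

main = (x=96, y=61, w=198, h=142)
violated soft preferences: 17, 18, 19

1. main.x = 96  [thumb.left = main.left]
2. main.w = 198  [thumb.w = main.w]
3. main.y = 61  [main.top = thumb.bottom + 6]
4. main.h = 142  [banner.top = main.bottom + 6]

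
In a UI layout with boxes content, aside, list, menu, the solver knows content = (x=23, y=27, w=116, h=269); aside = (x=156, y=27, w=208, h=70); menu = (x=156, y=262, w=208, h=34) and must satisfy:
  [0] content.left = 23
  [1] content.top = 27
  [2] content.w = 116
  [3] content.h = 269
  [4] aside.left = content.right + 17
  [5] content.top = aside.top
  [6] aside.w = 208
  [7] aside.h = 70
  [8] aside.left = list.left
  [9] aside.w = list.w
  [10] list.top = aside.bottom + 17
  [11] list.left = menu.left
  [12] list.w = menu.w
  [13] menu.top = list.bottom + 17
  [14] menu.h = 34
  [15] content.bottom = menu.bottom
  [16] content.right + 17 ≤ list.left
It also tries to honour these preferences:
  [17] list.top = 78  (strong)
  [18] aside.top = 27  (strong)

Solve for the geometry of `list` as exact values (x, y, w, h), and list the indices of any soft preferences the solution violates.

1. list.x = 156  [aside.left = list.left]
2. list.w = 208  [aside.w = list.w]
3. list.y = 114  [list.top = aside.bottom + 17]
4. list.h = 131  [menu.top = list.bottom + 17]

list = (x=156, y=114, w=208, h=131)
violated soft preferences: 17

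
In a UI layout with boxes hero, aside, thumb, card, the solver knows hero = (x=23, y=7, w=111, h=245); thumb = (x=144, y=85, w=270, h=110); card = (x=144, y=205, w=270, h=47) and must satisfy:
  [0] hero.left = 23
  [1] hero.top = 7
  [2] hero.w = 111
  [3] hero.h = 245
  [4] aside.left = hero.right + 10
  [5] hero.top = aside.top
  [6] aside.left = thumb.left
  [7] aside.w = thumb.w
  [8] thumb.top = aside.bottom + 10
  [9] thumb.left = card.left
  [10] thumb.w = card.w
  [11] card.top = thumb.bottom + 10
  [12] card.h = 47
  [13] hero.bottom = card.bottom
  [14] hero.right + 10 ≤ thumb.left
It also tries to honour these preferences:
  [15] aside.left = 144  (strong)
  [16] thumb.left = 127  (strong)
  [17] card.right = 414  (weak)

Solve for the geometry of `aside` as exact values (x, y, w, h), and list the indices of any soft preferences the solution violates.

1. aside.x = 144  [aside.left = hero.right + 10]
2. aside.y = 7  [hero.top = aside.top]
3. aside.w = 270  [aside.w = thumb.w]
4. aside.h = 68  [thumb.top = aside.bottom + 10]

aside = (x=144, y=7, w=270, h=68)
violated soft preferences: 16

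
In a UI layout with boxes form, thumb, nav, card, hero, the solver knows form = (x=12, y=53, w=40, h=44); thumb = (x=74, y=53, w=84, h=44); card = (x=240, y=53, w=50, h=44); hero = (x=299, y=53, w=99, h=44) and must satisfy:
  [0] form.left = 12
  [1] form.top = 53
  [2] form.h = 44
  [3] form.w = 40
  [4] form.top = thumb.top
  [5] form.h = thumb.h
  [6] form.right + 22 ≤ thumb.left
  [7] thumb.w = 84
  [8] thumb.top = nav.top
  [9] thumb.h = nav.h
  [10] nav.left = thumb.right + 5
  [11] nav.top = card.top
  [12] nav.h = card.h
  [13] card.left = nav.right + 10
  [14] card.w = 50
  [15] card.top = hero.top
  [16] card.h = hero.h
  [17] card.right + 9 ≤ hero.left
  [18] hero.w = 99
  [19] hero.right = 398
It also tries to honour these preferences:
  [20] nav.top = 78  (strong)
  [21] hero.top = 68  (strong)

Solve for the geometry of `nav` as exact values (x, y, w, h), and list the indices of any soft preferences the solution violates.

nav = (x=163, y=53, w=67, h=44)
violated soft preferences: 20, 21

1. nav.y = 53  [thumb.top = nav.top]
2. nav.h = 44  [thumb.h = nav.h]
3. nav.x = 163  [nav.left = thumb.right + 5]
4. nav.w = 67  [card.left = nav.right + 10]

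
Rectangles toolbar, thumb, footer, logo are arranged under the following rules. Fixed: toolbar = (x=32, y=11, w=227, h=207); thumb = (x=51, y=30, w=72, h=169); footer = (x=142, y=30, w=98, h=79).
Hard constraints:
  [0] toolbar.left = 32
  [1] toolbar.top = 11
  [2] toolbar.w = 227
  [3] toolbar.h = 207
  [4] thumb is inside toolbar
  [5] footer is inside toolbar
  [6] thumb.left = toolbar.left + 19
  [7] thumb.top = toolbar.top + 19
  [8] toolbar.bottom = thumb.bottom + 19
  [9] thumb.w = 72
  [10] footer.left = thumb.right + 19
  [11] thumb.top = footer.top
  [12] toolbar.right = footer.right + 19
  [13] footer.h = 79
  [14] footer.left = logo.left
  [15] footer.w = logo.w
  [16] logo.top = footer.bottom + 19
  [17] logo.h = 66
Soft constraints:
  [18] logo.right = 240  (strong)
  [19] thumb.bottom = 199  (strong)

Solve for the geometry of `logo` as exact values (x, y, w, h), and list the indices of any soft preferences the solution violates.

1. logo.x = 142  [footer.left = logo.left]
2. logo.w = 98  [footer.w = logo.w]
3. logo.y = 128  [logo.top = footer.bottom + 19]
4. logo.h = 66  [logo.h = 66]

logo = (x=142, y=128, w=98, h=66)
violated soft preferences: none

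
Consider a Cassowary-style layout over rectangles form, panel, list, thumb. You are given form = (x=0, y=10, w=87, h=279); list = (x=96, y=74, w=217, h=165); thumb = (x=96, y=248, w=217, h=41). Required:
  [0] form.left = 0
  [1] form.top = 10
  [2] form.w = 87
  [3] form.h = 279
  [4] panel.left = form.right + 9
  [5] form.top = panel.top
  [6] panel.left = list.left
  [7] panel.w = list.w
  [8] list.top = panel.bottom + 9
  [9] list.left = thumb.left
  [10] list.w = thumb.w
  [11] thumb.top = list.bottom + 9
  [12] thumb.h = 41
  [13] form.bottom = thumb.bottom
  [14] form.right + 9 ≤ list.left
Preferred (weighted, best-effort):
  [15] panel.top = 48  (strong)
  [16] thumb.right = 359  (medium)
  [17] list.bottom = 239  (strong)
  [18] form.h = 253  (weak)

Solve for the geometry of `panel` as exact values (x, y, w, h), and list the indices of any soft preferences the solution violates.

panel = (x=96, y=10, w=217, h=55)
violated soft preferences: 15, 16, 18

1. panel.x = 96  [panel.left = form.right + 9]
2. panel.y = 10  [form.top = panel.top]
3. panel.w = 217  [panel.w = list.w]
4. panel.h = 55  [list.top = panel.bottom + 9]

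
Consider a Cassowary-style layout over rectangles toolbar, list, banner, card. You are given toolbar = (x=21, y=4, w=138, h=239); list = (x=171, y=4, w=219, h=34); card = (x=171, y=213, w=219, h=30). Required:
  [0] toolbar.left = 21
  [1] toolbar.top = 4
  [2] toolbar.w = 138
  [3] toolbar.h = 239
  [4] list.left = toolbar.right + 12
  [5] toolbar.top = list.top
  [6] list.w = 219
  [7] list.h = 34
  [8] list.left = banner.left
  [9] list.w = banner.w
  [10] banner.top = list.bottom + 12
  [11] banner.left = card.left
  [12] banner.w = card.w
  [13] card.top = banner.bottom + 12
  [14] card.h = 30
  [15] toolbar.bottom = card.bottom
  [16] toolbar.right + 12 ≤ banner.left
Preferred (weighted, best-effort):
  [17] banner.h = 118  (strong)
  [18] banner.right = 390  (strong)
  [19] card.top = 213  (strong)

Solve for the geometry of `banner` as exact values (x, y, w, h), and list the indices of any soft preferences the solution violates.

banner = (x=171, y=50, w=219, h=151)
violated soft preferences: 17

1. banner.x = 171  [list.left = banner.left]
2. banner.w = 219  [list.w = banner.w]
3. banner.y = 50  [banner.top = list.bottom + 12]
4. banner.h = 151  [card.top = banner.bottom + 12]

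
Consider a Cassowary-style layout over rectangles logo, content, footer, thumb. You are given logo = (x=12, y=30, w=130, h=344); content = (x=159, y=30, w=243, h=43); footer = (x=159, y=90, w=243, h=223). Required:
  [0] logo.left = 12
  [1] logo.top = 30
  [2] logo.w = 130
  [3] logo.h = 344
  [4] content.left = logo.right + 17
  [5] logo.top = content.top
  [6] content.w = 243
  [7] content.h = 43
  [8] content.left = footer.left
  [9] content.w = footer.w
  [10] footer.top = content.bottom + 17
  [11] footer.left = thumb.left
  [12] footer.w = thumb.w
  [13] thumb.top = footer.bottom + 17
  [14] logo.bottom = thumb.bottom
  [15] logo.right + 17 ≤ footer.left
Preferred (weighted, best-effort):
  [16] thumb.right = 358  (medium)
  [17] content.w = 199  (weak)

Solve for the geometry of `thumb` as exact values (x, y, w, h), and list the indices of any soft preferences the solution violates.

thumb = (x=159, y=330, w=243, h=44)
violated soft preferences: 16, 17

1. thumb.x = 159  [footer.left = thumb.left]
2. thumb.w = 243  [footer.w = thumb.w]
3. thumb.y = 330  [thumb.top = footer.bottom + 17]
4. thumb.h = 44  [logo.bottom = thumb.bottom]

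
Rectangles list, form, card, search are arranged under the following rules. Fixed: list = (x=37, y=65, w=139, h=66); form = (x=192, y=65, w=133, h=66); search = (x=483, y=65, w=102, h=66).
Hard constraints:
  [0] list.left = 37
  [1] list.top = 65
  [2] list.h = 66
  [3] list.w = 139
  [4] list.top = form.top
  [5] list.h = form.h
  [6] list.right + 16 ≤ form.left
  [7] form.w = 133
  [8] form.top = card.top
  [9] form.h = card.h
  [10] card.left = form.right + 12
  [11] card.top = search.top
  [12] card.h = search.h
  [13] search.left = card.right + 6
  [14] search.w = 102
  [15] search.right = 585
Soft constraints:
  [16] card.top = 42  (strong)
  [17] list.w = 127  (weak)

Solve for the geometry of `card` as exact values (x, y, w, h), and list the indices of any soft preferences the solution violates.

1. card.y = 65  [form.top = card.top]
2. card.h = 66  [form.h = card.h]
3. card.x = 337  [card.left = form.right + 12]
4. card.w = 140  [search.left = card.right + 6]

card = (x=337, y=65, w=140, h=66)
violated soft preferences: 16, 17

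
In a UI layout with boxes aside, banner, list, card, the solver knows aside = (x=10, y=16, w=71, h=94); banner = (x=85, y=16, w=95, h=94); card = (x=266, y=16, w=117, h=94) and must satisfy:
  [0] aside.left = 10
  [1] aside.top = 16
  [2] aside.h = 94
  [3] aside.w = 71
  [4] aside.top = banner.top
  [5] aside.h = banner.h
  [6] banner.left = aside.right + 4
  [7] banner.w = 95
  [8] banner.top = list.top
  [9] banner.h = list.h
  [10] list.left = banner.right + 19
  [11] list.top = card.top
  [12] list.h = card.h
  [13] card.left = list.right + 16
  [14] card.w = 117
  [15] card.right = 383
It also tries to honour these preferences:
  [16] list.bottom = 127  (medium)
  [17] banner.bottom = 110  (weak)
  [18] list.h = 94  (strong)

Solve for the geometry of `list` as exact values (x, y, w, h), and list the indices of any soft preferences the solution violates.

list = (x=199, y=16, w=51, h=94)
violated soft preferences: 16

1. list.y = 16  [banner.top = list.top]
2. list.h = 94  [banner.h = list.h]
3. list.x = 199  [list.left = banner.right + 19]
4. list.w = 51  [card.left = list.right + 16]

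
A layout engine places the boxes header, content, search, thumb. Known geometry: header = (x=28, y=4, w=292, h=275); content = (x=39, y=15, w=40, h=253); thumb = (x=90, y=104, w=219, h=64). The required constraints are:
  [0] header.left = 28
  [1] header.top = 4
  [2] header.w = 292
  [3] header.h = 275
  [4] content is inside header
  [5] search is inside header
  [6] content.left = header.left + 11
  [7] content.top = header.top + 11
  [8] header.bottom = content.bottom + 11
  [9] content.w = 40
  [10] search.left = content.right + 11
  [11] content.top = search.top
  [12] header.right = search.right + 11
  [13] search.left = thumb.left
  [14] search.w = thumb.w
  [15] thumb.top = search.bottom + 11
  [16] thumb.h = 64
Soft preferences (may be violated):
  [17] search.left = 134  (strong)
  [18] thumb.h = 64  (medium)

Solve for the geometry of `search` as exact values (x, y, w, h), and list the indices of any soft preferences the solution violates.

1. search.x = 90  [search.left = content.right + 11]
2. search.y = 15  [content.top = search.top]
3. search.w = 219  [header.right = search.right + 11]
4. search.h = 78  [thumb.top = search.bottom + 11]

search = (x=90, y=15, w=219, h=78)
violated soft preferences: 17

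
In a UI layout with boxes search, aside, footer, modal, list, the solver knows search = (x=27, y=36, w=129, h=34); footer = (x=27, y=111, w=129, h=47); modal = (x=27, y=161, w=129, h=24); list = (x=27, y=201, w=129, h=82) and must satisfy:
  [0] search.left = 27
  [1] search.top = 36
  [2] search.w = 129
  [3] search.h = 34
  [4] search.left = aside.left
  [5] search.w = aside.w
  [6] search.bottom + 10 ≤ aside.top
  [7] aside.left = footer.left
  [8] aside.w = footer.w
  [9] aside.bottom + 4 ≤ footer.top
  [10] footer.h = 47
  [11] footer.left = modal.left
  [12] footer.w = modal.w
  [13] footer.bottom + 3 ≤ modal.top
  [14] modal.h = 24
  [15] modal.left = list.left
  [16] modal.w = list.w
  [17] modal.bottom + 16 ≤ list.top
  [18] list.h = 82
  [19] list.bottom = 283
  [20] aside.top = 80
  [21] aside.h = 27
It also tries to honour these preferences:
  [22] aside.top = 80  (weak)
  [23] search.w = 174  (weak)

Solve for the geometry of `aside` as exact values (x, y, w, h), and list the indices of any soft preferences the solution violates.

aside = (x=27, y=80, w=129, h=27)
violated soft preferences: 23

1. aside.x = 27  [search.left = aside.left]
2. aside.w = 129  [search.w = aside.w]
3. aside.y = 80  [aside.top = 80]
4. aside.h = 27  [aside.h = 27]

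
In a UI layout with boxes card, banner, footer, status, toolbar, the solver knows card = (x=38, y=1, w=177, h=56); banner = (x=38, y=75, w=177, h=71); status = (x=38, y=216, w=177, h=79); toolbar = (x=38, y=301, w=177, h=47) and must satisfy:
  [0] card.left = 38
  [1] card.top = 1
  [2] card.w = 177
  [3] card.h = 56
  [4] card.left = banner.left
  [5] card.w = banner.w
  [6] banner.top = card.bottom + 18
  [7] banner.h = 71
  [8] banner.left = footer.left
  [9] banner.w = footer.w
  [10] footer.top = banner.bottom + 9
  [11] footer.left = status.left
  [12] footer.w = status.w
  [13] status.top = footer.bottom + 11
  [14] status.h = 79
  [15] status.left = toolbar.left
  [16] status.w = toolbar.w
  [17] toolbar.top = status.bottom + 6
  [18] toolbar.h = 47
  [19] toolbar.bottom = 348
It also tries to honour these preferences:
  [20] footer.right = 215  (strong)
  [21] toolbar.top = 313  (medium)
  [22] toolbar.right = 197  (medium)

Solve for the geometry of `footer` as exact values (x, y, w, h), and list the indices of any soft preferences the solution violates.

footer = (x=38, y=155, w=177, h=50)
violated soft preferences: 21, 22

1. footer.x = 38  [banner.left = footer.left]
2. footer.w = 177  [banner.w = footer.w]
3. footer.y = 155  [footer.top = banner.bottom + 9]
4. footer.h = 50  [status.top = footer.bottom + 11]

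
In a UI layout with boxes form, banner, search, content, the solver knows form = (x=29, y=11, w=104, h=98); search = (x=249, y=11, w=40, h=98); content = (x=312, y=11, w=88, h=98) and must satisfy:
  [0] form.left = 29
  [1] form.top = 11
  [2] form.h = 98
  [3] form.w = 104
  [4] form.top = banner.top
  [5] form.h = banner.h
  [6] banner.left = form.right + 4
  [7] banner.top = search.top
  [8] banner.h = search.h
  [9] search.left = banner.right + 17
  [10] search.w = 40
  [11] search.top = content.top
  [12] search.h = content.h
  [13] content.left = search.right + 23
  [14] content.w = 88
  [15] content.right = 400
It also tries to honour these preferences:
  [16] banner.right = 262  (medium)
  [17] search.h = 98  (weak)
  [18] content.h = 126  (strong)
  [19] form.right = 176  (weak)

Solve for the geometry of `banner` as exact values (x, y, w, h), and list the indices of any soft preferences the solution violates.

1. banner.y = 11  [form.top = banner.top]
2. banner.h = 98  [form.h = banner.h]
3. banner.x = 137  [banner.left = form.right + 4]
4. banner.w = 95  [search.left = banner.right + 17]

banner = (x=137, y=11, w=95, h=98)
violated soft preferences: 16, 18, 19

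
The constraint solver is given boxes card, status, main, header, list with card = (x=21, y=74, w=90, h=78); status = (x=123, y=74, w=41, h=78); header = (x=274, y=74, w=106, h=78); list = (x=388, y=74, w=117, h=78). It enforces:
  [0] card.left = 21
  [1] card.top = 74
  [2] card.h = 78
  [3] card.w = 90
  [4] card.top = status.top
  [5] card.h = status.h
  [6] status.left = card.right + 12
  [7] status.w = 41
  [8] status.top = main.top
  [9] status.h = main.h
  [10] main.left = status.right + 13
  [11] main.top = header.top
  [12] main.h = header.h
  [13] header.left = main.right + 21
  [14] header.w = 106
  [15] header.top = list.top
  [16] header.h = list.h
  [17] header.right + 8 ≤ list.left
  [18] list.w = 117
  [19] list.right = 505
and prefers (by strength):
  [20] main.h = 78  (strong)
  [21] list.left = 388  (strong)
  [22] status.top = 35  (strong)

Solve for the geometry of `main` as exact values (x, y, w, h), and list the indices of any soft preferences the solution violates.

1. main.y = 74  [status.top = main.top]
2. main.h = 78  [status.h = main.h]
3. main.x = 177  [main.left = status.right + 13]
4. main.w = 76  [header.left = main.right + 21]

main = (x=177, y=74, w=76, h=78)
violated soft preferences: 22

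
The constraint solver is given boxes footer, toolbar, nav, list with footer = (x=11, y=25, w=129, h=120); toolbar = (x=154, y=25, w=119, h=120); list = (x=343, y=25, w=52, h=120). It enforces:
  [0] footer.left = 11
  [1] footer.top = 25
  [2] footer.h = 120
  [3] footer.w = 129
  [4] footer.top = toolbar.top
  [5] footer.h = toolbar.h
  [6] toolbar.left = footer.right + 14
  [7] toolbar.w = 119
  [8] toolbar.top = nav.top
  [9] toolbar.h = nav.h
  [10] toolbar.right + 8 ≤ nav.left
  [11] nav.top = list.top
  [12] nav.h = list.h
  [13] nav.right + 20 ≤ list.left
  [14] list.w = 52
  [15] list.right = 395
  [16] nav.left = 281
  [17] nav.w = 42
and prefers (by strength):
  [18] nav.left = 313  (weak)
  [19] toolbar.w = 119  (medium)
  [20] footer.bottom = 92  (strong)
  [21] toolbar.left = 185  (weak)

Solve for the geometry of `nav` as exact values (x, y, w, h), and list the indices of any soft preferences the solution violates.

1. nav.y = 25  [toolbar.top = nav.top]
2. nav.h = 120  [toolbar.h = nav.h]
3. nav.x = 281  [nav.left = 281]
4. nav.w = 42  [nav.w = 42]

nav = (x=281, y=25, w=42, h=120)
violated soft preferences: 18, 20, 21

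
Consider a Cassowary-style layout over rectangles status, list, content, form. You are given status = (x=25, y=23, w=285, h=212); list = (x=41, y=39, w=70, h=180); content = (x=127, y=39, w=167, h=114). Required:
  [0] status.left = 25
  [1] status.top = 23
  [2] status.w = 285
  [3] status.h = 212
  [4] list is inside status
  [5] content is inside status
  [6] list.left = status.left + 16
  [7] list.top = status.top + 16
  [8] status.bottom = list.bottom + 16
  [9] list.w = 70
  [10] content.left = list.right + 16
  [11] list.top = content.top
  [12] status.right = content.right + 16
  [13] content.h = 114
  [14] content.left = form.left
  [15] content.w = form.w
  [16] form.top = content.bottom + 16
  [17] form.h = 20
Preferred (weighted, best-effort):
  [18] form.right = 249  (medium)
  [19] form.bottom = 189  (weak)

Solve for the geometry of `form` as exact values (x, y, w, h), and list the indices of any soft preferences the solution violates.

1. form.x = 127  [content.left = form.left]
2. form.w = 167  [content.w = form.w]
3. form.y = 169  [form.top = content.bottom + 16]
4. form.h = 20  [form.h = 20]

form = (x=127, y=169, w=167, h=20)
violated soft preferences: 18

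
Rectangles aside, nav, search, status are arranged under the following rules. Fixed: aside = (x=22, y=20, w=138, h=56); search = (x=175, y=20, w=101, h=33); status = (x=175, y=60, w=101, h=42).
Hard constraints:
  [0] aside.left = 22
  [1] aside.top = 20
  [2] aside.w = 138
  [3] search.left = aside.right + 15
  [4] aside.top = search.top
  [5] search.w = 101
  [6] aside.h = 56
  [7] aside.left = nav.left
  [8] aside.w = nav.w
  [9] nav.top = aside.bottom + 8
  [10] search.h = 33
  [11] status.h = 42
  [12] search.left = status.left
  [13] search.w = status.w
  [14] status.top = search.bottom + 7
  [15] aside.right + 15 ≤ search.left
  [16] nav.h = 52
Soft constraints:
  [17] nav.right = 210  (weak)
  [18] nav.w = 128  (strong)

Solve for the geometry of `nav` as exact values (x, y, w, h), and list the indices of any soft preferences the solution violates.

1. nav.x = 22  [aside.left = nav.left]
2. nav.w = 138  [aside.w = nav.w]
3. nav.y = 84  [nav.top = aside.bottom + 8]
4. nav.h = 52  [nav.h = 52]

nav = (x=22, y=84, w=138, h=52)
violated soft preferences: 17, 18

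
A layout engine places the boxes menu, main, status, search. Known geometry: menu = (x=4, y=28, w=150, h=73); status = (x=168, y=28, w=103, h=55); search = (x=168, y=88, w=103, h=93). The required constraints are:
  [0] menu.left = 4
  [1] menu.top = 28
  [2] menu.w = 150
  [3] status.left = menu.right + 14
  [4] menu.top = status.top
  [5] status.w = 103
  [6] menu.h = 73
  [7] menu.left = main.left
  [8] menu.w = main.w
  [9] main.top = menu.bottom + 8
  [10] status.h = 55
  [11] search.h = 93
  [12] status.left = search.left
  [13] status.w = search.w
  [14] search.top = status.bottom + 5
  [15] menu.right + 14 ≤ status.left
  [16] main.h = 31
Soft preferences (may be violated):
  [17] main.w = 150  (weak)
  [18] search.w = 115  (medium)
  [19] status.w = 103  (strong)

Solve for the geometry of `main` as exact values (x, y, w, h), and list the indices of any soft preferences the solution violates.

main = (x=4, y=109, w=150, h=31)
violated soft preferences: 18

1. main.x = 4  [menu.left = main.left]
2. main.w = 150  [menu.w = main.w]
3. main.y = 109  [main.top = menu.bottom + 8]
4. main.h = 31  [main.h = 31]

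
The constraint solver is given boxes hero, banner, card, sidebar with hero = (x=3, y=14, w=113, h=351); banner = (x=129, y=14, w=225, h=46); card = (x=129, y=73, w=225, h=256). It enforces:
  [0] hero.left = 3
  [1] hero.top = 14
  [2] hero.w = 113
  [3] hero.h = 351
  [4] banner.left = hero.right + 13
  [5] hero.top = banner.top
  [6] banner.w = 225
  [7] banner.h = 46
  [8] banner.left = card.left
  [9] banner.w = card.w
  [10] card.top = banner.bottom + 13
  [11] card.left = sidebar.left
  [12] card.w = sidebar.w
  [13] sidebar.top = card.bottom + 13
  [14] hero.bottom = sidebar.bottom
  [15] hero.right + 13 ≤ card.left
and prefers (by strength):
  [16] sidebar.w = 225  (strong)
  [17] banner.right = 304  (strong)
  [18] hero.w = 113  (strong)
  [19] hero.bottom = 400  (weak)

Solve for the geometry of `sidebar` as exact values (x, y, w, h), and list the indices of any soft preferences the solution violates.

1. sidebar.x = 129  [card.left = sidebar.left]
2. sidebar.w = 225  [card.w = sidebar.w]
3. sidebar.y = 342  [sidebar.top = card.bottom + 13]
4. sidebar.h = 23  [hero.bottom = sidebar.bottom]

sidebar = (x=129, y=342, w=225, h=23)
violated soft preferences: 17, 19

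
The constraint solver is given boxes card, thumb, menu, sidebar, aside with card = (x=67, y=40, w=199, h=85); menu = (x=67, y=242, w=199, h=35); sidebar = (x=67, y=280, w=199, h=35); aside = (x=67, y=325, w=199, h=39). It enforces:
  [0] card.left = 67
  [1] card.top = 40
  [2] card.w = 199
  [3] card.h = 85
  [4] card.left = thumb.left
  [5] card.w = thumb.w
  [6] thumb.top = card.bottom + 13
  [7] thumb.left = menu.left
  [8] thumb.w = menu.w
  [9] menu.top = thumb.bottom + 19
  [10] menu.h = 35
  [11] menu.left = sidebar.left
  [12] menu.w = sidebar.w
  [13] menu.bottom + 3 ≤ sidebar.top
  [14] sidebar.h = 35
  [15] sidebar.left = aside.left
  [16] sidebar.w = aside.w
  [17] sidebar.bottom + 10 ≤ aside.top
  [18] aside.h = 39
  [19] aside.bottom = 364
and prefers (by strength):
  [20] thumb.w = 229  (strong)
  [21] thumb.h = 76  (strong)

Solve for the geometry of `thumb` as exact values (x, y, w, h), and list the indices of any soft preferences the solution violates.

1. thumb.x = 67  [card.left = thumb.left]
2. thumb.w = 199  [card.w = thumb.w]
3. thumb.y = 138  [thumb.top = card.bottom + 13]
4. thumb.h = 85  [menu.top = thumb.bottom + 19]

thumb = (x=67, y=138, w=199, h=85)
violated soft preferences: 20, 21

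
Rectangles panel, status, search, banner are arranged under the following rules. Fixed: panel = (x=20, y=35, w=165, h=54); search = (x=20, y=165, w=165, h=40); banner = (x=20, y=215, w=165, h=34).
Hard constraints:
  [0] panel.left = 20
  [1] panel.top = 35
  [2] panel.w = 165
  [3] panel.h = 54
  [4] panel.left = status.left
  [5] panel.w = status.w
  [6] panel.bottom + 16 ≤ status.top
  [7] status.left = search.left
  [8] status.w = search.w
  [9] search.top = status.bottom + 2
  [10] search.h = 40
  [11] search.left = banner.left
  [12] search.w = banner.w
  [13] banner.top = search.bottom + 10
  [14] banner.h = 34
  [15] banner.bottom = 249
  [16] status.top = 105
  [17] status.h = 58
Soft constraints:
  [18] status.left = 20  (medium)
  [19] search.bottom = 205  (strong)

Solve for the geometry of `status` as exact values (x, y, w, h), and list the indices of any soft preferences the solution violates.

status = (x=20, y=105, w=165, h=58)
violated soft preferences: none

1. status.x = 20  [panel.left = status.left]
2. status.w = 165  [panel.w = status.w]
3. status.y = 105  [status.top = 105]
4. status.h = 58  [status.h = 58]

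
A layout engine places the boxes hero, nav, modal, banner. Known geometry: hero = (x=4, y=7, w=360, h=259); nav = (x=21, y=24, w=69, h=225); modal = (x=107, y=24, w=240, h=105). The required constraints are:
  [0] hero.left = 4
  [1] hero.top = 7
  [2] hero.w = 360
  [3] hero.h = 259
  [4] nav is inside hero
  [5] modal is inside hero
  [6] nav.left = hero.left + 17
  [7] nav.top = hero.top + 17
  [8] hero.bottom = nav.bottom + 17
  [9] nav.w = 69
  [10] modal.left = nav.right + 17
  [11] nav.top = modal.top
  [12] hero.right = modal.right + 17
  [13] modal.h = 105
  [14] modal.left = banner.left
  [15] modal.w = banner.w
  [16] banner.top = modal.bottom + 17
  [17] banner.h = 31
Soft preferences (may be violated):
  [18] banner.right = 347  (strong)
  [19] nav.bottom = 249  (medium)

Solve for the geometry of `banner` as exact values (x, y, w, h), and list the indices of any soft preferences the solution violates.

banner = (x=107, y=146, w=240, h=31)
violated soft preferences: none

1. banner.x = 107  [modal.left = banner.left]
2. banner.w = 240  [modal.w = banner.w]
3. banner.y = 146  [banner.top = modal.bottom + 17]
4. banner.h = 31  [banner.h = 31]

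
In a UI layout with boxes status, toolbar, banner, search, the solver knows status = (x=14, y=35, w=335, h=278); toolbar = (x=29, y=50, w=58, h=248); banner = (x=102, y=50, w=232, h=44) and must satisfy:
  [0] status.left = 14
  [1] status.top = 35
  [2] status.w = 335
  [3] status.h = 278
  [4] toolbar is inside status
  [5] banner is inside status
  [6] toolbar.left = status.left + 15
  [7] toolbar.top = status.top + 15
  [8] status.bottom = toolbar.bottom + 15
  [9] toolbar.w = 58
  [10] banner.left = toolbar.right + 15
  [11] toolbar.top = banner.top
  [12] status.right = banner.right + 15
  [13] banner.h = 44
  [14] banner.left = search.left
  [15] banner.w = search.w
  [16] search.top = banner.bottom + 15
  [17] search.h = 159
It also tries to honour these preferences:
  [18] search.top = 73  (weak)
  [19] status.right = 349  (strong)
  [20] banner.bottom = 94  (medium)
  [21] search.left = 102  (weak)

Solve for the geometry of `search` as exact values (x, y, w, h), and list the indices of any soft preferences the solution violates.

1. search.x = 102  [banner.left = search.left]
2. search.w = 232  [banner.w = search.w]
3. search.y = 109  [search.top = banner.bottom + 15]
4. search.h = 159  [search.h = 159]

search = (x=102, y=109, w=232, h=159)
violated soft preferences: 18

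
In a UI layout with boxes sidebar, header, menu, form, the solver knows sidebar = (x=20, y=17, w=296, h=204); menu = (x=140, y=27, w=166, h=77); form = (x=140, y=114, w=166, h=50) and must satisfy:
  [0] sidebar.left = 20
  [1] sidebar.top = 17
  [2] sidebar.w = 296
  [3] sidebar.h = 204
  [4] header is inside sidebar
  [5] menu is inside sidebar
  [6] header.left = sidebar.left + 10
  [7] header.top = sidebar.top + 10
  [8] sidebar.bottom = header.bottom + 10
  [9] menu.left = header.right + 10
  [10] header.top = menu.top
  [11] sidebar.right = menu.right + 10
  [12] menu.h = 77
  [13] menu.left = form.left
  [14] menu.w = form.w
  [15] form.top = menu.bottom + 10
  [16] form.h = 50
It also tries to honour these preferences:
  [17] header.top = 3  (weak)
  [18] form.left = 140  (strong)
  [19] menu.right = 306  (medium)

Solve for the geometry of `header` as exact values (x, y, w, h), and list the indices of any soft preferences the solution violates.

1. header.x = 30  [header.left = sidebar.left + 10]
2. header.y = 27  [header.top = sidebar.top + 10]
3. header.h = 184  [sidebar.bottom = header.bottom + 10]
4. header.w = 100  [menu.left = header.right + 10]

header = (x=30, y=27, w=100, h=184)
violated soft preferences: 17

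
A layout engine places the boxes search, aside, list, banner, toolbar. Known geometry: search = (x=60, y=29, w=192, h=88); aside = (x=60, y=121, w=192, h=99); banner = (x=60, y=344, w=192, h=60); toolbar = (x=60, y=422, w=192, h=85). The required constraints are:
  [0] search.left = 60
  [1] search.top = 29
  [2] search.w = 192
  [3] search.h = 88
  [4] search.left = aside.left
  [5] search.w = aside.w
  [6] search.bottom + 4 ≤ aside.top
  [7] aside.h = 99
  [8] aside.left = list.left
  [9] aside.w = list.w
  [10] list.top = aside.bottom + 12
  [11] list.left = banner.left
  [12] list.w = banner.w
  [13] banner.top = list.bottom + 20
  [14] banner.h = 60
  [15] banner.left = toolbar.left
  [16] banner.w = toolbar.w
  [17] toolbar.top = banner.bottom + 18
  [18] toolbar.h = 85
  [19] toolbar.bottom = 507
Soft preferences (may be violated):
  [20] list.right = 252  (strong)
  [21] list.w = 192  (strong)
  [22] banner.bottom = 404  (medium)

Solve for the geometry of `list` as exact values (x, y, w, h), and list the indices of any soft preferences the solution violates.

1. list.x = 60  [aside.left = list.left]
2. list.w = 192  [aside.w = list.w]
3. list.y = 232  [list.top = aside.bottom + 12]
4. list.h = 92  [banner.top = list.bottom + 20]

list = (x=60, y=232, w=192, h=92)
violated soft preferences: none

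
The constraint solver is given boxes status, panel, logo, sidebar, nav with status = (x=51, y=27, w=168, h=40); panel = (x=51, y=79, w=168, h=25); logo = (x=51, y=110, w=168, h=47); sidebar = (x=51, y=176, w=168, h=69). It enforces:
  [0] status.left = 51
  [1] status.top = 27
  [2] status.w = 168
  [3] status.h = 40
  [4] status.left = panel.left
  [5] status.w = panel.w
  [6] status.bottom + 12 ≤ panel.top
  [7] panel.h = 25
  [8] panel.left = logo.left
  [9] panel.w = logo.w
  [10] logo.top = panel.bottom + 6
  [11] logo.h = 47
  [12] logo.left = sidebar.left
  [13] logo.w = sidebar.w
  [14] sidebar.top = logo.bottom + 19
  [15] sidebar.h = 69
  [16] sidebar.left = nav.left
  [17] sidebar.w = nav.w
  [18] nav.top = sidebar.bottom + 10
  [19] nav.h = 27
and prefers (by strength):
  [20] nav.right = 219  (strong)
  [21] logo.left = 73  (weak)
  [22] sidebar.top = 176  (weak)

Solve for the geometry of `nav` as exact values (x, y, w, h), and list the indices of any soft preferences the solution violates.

1. nav.x = 51  [sidebar.left = nav.left]
2. nav.w = 168  [sidebar.w = nav.w]
3. nav.y = 255  [nav.top = sidebar.bottom + 10]
4. nav.h = 27  [nav.h = 27]

nav = (x=51, y=255, w=168, h=27)
violated soft preferences: 21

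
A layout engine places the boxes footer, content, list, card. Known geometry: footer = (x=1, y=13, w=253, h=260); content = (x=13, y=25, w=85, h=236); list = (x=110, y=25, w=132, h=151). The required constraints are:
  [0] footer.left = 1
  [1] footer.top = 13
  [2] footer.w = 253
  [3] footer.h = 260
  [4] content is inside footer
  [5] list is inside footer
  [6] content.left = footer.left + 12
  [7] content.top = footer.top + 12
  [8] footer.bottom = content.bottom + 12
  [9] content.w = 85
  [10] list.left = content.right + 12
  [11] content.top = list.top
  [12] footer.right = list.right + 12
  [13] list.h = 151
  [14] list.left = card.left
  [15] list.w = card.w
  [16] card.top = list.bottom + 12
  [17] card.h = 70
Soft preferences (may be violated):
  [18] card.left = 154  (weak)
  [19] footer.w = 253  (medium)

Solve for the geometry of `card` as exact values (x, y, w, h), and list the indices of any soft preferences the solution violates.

1. card.x = 110  [list.left = card.left]
2. card.w = 132  [list.w = card.w]
3. card.y = 188  [card.top = list.bottom + 12]
4. card.h = 70  [card.h = 70]

card = (x=110, y=188, w=132, h=70)
violated soft preferences: 18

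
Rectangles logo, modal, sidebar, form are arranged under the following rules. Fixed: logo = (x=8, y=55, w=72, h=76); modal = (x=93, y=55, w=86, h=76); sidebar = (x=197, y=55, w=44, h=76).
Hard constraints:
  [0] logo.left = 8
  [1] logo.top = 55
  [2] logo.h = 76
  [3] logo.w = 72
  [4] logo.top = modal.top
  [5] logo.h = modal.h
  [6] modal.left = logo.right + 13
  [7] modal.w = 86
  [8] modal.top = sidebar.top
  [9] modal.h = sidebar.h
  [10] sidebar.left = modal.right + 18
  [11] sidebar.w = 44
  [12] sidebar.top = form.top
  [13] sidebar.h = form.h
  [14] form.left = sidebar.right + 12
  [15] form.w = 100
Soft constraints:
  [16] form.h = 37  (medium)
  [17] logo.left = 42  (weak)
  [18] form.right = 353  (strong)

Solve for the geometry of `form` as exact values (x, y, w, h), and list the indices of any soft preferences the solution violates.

1. form.y = 55  [sidebar.top = form.top]
2. form.h = 76  [sidebar.h = form.h]
3. form.x = 253  [form.left = sidebar.right + 12]
4. form.w = 100  [form.w = 100]

form = (x=253, y=55, w=100, h=76)
violated soft preferences: 16, 17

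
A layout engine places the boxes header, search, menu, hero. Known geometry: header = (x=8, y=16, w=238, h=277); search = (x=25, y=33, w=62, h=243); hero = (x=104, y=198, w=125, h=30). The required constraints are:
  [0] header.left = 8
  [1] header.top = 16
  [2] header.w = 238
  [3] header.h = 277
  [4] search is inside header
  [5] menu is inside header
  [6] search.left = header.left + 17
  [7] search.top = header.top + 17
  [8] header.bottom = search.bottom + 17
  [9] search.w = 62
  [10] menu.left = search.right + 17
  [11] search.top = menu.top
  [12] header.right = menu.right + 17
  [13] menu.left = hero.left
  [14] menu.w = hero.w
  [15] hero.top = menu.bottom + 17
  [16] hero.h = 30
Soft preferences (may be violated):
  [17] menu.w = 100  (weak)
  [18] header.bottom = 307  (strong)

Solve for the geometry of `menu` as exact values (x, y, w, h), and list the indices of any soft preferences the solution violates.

1. menu.x = 104  [menu.left = search.right + 17]
2. menu.y = 33  [search.top = menu.top]
3. menu.w = 125  [header.right = menu.right + 17]
4. menu.h = 148  [hero.top = menu.bottom + 17]

menu = (x=104, y=33, w=125, h=148)
violated soft preferences: 17, 18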